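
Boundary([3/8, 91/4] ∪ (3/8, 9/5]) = {3/8, 91/4}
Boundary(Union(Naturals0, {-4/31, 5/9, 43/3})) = Union({-4/31, 5/9, 43/3}, Naturals0)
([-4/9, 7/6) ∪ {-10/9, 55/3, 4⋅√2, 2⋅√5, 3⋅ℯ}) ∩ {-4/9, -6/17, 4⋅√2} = {-4/9, -6/17, 4⋅√2}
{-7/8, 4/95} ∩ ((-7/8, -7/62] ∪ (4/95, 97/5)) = ∅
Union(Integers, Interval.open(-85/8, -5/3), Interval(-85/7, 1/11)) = Union(Integers, Interval(-85/7, 1/11))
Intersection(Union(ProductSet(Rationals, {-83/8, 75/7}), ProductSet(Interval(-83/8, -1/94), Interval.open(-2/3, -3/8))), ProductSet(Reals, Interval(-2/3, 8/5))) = ProductSet(Interval(-83/8, -1/94), Interval.open(-2/3, -3/8))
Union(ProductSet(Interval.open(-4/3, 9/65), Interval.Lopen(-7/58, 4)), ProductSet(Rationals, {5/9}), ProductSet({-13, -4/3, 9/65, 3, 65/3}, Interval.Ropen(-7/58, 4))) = Union(ProductSet({-13, -4/3, 9/65, 3, 65/3}, Interval.Ropen(-7/58, 4)), ProductSet(Interval.open(-4/3, 9/65), Interval.Lopen(-7/58, 4)), ProductSet(Rationals, {5/9}))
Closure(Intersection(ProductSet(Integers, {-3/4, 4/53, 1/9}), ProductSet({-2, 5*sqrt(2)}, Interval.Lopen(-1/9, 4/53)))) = ProductSet({-2}, {4/53})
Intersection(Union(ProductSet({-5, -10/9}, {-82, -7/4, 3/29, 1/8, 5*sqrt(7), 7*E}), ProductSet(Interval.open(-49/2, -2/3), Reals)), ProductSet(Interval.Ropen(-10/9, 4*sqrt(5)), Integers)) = ProductSet(Interval.Ropen(-10/9, -2/3), Integers)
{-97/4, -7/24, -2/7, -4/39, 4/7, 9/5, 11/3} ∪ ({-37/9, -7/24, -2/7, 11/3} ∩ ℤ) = {-97/4, -7/24, -2/7, -4/39, 4/7, 9/5, 11/3}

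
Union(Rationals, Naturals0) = Rationals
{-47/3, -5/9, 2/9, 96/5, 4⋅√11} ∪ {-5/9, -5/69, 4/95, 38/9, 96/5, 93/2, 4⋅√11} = {-47/3, -5/9, -5/69, 4/95, 2/9, 38/9, 96/5, 93/2, 4⋅√11}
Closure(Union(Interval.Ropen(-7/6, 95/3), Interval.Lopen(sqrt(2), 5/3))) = Interval(-7/6, 95/3)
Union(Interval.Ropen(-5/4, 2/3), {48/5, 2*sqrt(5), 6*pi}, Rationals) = Union({2*sqrt(5), 6*pi}, Interval(-5/4, 2/3), Rationals)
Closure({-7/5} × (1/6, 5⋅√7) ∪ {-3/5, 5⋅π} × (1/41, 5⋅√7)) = ({-7/5} × [1/6, 5⋅√7]) ∪ ({-3/5, 5⋅π} × [1/41, 5⋅√7])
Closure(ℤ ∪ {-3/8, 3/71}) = ℤ ∪ {-3/8, 3/71}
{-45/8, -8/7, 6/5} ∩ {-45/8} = {-45/8}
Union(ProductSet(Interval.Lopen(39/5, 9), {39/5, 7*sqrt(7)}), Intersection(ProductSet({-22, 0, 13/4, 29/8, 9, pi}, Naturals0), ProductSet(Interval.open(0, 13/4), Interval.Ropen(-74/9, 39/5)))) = Union(ProductSet({pi}, Range(0, 8, 1)), ProductSet(Interval.Lopen(39/5, 9), {39/5, 7*sqrt(7)}))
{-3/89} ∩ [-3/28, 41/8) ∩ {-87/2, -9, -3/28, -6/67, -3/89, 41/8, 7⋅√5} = {-3/89}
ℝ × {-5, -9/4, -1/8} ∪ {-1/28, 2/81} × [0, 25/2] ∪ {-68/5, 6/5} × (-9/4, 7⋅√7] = (ℝ × {-5, -9/4, -1/8}) ∪ ({-1/28, 2/81} × [0, 25/2]) ∪ ({-68/5, 6/5} × (-9/4, 7⋅√7])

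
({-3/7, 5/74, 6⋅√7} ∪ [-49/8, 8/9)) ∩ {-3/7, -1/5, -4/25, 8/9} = {-3/7, -1/5, -4/25}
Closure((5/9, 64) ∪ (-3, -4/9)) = [-3, -4/9] ∪ [5/9, 64]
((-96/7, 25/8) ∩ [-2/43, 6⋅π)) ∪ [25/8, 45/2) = [-2/43, 45/2)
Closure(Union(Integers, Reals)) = Reals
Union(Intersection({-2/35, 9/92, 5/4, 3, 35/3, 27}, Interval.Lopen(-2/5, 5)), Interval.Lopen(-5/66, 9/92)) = Union({5/4, 3}, Interval.Lopen(-5/66, 9/92))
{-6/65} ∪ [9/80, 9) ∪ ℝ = (-∞, ∞)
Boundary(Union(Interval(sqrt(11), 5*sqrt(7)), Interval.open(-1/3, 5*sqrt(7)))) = {-1/3, 5*sqrt(7)}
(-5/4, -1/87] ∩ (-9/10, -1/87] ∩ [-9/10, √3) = (-9/10, -1/87]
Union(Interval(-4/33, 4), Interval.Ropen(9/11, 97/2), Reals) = Interval(-oo, oo)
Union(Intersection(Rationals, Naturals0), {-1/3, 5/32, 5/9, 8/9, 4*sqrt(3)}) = Union({-1/3, 5/32, 5/9, 8/9, 4*sqrt(3)}, Naturals0)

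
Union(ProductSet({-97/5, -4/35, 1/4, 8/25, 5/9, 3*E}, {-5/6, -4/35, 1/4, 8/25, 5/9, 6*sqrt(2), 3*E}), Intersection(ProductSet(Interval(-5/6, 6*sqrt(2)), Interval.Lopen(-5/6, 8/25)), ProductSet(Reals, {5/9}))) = ProductSet({-97/5, -4/35, 1/4, 8/25, 5/9, 3*E}, {-5/6, -4/35, 1/4, 8/25, 5/9, 6*sqrt(2), 3*E})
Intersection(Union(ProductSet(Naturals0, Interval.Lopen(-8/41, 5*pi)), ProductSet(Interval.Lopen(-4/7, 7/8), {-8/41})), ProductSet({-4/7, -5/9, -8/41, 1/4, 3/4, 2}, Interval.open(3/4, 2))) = ProductSet({2}, Interval.open(3/4, 2))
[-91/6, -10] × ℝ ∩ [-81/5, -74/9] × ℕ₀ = [-91/6, -10] × ℕ₀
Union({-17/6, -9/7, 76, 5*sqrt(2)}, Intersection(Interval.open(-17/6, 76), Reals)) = Interval(-17/6, 76)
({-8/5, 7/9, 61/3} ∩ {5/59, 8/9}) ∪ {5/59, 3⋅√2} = {5/59, 3⋅√2}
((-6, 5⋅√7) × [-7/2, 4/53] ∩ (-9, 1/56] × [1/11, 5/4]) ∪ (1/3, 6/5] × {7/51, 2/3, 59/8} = (1/3, 6/5] × {7/51, 2/3, 59/8}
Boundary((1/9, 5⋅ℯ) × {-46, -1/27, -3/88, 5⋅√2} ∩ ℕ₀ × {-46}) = {1, 2, …, 13} × {-46}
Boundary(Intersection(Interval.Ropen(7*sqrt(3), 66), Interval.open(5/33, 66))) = {66, 7*sqrt(3)}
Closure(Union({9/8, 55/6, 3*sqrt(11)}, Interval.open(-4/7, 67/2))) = Interval(-4/7, 67/2)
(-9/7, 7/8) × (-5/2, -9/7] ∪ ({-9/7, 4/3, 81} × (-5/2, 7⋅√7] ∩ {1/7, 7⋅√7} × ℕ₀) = (-9/7, 7/8) × (-5/2, -9/7]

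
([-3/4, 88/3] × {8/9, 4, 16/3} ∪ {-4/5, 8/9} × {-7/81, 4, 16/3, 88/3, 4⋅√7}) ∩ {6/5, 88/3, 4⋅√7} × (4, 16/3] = {6/5, 88/3, 4⋅√7} × {16/3}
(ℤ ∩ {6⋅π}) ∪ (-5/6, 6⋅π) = (-5/6, 6⋅π)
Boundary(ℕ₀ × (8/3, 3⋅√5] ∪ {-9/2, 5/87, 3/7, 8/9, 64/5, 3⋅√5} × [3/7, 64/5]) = (ℕ₀ × [8/3, 3⋅√5]) ∪ ({-9/2, 5/87, 3/7, 8/9, 64/5, 3⋅√5} × [3/7, 64/5])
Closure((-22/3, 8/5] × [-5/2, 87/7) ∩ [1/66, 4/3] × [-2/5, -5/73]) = [1/66, 4/3] × [-2/5, -5/73]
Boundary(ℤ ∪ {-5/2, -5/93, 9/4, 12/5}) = ℤ ∪ {-5/2, -5/93, 9/4, 12/5}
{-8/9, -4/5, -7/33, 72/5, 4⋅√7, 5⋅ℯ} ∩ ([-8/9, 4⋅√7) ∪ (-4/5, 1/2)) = {-8/9, -4/5, -7/33}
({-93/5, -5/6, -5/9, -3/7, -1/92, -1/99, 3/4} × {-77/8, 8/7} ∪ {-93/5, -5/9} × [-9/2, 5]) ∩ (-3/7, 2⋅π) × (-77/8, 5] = {-1/92, -1/99, 3/4} × {8/7}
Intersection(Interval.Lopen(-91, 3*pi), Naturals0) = Range(0, 10, 1)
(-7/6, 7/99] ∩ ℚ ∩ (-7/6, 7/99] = ℚ ∩ (-7/6, 7/99]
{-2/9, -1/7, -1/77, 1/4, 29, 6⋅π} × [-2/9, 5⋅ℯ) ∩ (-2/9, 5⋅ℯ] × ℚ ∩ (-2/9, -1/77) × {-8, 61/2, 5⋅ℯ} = ∅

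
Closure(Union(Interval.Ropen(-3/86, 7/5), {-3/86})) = Interval(-3/86, 7/5)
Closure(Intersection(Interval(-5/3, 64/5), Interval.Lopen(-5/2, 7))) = Interval(-5/3, 7)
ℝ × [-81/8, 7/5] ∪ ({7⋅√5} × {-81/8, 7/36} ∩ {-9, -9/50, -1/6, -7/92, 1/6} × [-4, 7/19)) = ℝ × [-81/8, 7/5]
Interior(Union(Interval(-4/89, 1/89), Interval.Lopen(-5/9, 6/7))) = Interval.open(-5/9, 6/7)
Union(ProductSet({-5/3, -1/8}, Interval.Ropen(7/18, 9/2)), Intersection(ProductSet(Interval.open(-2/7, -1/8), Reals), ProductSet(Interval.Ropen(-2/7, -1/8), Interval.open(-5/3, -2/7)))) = Union(ProductSet({-5/3, -1/8}, Interval.Ropen(7/18, 9/2)), ProductSet(Interval.open(-2/7, -1/8), Interval.open(-5/3, -2/7)))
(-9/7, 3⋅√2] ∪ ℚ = ℚ ∪ [-9/7, 3⋅√2]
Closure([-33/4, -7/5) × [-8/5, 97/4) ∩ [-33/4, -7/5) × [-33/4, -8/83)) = ({-33/4, -7/5} × [-8/5, -8/83]) ∪ ([-33/4, -7/5] × {-8/5, -8/83}) ∪ ([-33/4, -7/5) × [-8/5, -8/83))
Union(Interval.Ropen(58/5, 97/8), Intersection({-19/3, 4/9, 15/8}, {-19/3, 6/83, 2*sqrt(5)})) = Union({-19/3}, Interval.Ropen(58/5, 97/8))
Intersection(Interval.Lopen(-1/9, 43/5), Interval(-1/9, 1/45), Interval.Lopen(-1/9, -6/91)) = Interval.Lopen(-1/9, -6/91)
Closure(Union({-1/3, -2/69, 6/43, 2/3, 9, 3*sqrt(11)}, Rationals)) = Reals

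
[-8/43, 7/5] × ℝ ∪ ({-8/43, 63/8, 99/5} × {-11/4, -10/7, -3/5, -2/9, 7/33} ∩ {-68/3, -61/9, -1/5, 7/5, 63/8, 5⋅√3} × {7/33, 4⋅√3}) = ({63/8} × {7/33}) ∪ ([-8/43, 7/5] × ℝ)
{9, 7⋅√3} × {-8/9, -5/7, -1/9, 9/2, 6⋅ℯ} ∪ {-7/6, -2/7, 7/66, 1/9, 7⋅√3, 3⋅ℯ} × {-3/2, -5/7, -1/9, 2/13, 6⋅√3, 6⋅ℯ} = ({9, 7⋅√3} × {-8/9, -5/7, -1/9, 9/2, 6⋅ℯ}) ∪ ({-7/6, -2/7, 7/66, 1/9, 7⋅√3, 3⋅ℯ} × {-3/2, -5/7, -1/9, 2/13, 6⋅√3, 6⋅ℯ})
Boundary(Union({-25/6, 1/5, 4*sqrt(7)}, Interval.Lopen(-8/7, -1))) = {-25/6, -8/7, -1, 1/5, 4*sqrt(7)}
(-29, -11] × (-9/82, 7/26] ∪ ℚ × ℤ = (ℚ × ℤ) ∪ ((-29, -11] × (-9/82, 7/26])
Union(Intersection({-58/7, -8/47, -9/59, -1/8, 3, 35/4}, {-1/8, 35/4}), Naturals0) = Union({-1/8, 35/4}, Naturals0)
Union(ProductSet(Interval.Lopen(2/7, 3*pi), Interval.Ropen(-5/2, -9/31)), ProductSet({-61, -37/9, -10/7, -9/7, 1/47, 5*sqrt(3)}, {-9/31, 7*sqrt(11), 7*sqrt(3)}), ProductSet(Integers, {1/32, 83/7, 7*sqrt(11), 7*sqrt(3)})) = Union(ProductSet({-61, -37/9, -10/7, -9/7, 1/47, 5*sqrt(3)}, {-9/31, 7*sqrt(11), 7*sqrt(3)}), ProductSet(Integers, {1/32, 83/7, 7*sqrt(11), 7*sqrt(3)}), ProductSet(Interval.Lopen(2/7, 3*pi), Interval.Ropen(-5/2, -9/31)))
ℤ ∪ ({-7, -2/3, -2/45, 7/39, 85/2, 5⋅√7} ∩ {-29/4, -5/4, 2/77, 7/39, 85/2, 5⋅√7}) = ℤ ∪ {7/39, 85/2, 5⋅√7}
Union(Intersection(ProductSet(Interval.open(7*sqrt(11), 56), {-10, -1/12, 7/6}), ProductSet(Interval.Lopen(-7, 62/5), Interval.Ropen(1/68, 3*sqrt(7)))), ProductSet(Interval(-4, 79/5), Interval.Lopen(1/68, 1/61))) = ProductSet(Interval(-4, 79/5), Interval.Lopen(1/68, 1/61))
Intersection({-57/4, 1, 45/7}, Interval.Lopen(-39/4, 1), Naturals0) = {1}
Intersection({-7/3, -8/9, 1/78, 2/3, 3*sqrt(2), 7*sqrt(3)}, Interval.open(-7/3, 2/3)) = {-8/9, 1/78}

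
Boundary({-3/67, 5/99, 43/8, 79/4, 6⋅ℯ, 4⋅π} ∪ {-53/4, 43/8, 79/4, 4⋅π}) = {-53/4, -3/67, 5/99, 43/8, 79/4, 6⋅ℯ, 4⋅π}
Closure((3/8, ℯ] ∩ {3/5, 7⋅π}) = {3/5}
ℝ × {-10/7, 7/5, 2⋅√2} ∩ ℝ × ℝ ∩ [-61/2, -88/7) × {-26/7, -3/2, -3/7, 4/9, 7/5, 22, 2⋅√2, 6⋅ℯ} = [-61/2, -88/7) × {7/5, 2⋅√2}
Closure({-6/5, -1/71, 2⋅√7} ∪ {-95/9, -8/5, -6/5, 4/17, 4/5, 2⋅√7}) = {-95/9, -8/5, -6/5, -1/71, 4/17, 4/5, 2⋅√7}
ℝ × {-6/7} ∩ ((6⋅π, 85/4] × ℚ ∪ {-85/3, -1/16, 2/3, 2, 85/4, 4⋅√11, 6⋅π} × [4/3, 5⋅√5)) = (6⋅π, 85/4] × {-6/7}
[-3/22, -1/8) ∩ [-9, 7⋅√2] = [-3/22, -1/8)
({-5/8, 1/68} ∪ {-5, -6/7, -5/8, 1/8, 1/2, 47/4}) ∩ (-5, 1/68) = {-6/7, -5/8}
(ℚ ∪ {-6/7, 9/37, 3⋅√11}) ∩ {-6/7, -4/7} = {-6/7, -4/7}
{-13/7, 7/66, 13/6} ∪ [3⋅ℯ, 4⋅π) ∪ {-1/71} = {-13/7, -1/71, 7/66, 13/6} ∪ [3⋅ℯ, 4⋅π)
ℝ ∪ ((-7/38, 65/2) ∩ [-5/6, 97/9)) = (-∞, ∞)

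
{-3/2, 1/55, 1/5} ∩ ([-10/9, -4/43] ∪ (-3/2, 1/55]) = {1/55}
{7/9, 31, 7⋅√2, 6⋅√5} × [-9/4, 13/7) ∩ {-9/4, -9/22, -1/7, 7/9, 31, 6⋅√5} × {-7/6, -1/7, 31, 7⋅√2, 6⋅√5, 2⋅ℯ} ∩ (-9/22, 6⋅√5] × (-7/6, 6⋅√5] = {7/9, 6⋅√5} × {-1/7}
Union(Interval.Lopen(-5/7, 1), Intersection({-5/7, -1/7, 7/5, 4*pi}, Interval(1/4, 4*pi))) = Union({7/5, 4*pi}, Interval.Lopen(-5/7, 1))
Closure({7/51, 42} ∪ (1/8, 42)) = [1/8, 42]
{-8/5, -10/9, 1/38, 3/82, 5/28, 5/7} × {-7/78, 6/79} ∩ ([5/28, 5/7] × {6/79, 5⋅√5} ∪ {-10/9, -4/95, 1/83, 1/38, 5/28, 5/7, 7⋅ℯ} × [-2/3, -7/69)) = {5/28, 5/7} × {6/79}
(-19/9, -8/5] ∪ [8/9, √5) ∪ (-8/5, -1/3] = (-19/9, -1/3] ∪ [8/9, √5)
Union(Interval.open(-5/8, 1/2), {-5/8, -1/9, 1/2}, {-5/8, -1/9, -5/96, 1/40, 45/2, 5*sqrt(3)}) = Union({45/2, 5*sqrt(3)}, Interval(-5/8, 1/2))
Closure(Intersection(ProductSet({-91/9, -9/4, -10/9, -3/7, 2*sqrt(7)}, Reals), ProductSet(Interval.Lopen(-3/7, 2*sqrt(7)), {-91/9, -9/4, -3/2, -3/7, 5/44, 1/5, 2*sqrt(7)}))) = ProductSet({2*sqrt(7)}, {-91/9, -9/4, -3/2, -3/7, 5/44, 1/5, 2*sqrt(7)})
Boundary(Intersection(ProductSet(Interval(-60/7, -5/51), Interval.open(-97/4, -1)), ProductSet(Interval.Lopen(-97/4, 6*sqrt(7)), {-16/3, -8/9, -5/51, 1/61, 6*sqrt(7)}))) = ProductSet(Interval(-60/7, -5/51), {-16/3})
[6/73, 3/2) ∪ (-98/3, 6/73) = (-98/3, 3/2)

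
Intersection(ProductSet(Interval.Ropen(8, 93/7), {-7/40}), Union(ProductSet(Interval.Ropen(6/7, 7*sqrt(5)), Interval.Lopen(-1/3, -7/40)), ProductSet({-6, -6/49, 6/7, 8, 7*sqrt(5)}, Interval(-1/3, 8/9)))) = ProductSet(Interval.Ropen(8, 93/7), {-7/40})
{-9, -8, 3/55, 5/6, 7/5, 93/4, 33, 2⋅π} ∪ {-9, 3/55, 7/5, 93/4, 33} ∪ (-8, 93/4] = {-9, 33} ∪ [-8, 93/4]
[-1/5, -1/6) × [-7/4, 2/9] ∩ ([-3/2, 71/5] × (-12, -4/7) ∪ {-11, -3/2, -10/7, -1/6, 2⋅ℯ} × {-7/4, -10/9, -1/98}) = [-1/5, -1/6) × [-7/4, -4/7)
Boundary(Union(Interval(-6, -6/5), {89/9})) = {-6, -6/5, 89/9}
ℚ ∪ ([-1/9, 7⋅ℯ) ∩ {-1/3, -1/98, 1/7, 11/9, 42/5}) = ℚ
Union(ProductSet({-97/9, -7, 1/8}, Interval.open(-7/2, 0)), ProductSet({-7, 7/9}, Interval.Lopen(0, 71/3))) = Union(ProductSet({-7, 7/9}, Interval.Lopen(0, 71/3)), ProductSet({-97/9, -7, 1/8}, Interval.open(-7/2, 0)))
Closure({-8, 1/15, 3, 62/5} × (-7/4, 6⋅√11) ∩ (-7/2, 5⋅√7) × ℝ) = {1/15, 3, 62/5} × [-7/4, 6⋅√11]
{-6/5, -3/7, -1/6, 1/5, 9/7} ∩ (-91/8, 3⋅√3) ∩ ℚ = {-6/5, -3/7, -1/6, 1/5, 9/7}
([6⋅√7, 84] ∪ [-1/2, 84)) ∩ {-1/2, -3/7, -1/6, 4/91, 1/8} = {-1/2, -3/7, -1/6, 4/91, 1/8}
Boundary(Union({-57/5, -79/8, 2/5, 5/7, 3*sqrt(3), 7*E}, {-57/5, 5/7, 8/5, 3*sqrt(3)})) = {-57/5, -79/8, 2/5, 5/7, 8/5, 3*sqrt(3), 7*E}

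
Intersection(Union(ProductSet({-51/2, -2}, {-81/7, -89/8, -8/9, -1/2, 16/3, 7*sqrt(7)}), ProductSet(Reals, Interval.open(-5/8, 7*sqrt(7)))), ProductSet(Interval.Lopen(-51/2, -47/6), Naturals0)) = ProductSet(Interval.Lopen(-51/2, -47/6), Range(0, 19, 1))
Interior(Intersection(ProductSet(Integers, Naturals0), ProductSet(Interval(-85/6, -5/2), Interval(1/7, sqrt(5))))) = EmptySet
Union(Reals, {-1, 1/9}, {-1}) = Reals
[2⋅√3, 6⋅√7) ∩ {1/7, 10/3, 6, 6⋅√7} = {6}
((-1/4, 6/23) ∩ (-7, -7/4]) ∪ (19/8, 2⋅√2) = (19/8, 2⋅√2)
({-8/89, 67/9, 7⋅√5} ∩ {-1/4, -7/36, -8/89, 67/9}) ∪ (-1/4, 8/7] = (-1/4, 8/7] ∪ {67/9}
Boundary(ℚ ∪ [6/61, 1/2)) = (-∞, 6/61] ∪ [1/2, ∞)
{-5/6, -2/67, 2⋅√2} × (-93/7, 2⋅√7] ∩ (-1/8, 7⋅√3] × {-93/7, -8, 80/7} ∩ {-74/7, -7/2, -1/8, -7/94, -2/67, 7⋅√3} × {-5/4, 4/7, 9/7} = ∅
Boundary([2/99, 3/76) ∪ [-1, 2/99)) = {-1, 3/76}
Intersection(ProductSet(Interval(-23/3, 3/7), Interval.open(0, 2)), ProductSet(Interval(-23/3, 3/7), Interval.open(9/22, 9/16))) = ProductSet(Interval(-23/3, 3/7), Interval.open(9/22, 9/16))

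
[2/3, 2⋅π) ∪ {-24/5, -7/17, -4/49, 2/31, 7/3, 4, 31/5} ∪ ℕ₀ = {-24/5, -7/17, -4/49, 2/31} ∪ ℕ₀ ∪ [2/3, 2⋅π)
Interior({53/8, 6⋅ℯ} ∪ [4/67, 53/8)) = (4/67, 53/8)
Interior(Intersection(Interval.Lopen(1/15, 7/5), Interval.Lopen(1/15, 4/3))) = Interval.open(1/15, 4/3)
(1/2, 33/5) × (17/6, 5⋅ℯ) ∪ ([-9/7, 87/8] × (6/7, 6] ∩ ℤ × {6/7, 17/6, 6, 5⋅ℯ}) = ({-1, 0, …, 10} × {17/6, 6}) ∪ ((1/2, 33/5) × (17/6, 5⋅ℯ))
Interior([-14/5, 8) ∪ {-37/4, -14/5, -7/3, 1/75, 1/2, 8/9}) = (-14/5, 8)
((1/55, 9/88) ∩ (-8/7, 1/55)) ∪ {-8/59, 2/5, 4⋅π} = {-8/59, 2/5, 4⋅π}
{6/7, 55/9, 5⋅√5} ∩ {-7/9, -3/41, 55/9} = {55/9}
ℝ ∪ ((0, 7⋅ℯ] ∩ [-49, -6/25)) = ℝ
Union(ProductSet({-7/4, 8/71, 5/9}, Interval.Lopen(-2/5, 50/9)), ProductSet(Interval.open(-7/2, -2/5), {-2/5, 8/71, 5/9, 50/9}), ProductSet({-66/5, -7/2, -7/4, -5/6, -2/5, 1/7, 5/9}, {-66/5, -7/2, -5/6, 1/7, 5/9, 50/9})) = Union(ProductSet({-7/4, 8/71, 5/9}, Interval.Lopen(-2/5, 50/9)), ProductSet({-66/5, -7/2, -7/4, -5/6, -2/5, 1/7, 5/9}, {-66/5, -7/2, -5/6, 1/7, 5/9, 50/9}), ProductSet(Interval.open(-7/2, -2/5), {-2/5, 8/71, 5/9, 50/9}))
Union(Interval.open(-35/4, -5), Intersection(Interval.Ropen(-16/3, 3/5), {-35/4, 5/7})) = Interval.open(-35/4, -5)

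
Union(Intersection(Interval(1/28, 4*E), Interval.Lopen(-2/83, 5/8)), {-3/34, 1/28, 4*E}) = Union({-3/34, 4*E}, Interval(1/28, 5/8))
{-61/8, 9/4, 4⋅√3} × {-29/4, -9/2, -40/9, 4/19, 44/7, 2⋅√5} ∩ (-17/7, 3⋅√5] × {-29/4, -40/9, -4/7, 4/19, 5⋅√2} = {9/4} × {-29/4, -40/9, 4/19}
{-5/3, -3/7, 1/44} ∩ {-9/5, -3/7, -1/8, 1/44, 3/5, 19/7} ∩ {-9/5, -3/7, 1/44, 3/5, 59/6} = {-3/7, 1/44}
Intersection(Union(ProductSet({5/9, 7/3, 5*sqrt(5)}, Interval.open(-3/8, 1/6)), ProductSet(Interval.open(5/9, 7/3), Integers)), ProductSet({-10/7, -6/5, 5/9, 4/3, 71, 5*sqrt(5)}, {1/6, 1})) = ProductSet({4/3}, {1})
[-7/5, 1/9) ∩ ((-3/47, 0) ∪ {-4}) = (-3/47, 0)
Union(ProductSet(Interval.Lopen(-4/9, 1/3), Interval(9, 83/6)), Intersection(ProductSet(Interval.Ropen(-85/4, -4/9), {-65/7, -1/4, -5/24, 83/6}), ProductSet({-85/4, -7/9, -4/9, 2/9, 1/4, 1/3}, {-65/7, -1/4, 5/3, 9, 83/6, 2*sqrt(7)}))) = Union(ProductSet({-85/4, -7/9}, {-65/7, -1/4, 83/6}), ProductSet(Interval.Lopen(-4/9, 1/3), Interval(9, 83/6)))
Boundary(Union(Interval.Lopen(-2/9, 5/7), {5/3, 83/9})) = {-2/9, 5/7, 5/3, 83/9}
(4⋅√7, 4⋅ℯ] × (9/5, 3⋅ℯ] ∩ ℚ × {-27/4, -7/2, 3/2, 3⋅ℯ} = (ℚ ∩ (4⋅√7, 4⋅ℯ]) × {3⋅ℯ}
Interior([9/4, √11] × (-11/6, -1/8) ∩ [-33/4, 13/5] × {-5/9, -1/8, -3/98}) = ∅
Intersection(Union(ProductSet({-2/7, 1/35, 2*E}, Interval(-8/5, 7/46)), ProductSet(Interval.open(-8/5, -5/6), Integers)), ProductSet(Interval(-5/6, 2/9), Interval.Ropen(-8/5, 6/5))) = ProductSet({-2/7, 1/35}, Interval(-8/5, 7/46))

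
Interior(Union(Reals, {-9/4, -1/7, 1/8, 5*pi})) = Reals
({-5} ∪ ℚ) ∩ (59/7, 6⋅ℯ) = ℚ ∩ (59/7, 6⋅ℯ)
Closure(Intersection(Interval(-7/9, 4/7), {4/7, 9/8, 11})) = {4/7}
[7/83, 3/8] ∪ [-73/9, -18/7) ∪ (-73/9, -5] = [-73/9, -18/7) ∪ [7/83, 3/8]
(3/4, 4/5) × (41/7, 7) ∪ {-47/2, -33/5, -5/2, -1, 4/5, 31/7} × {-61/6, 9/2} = ({-47/2, -33/5, -5/2, -1, 4/5, 31/7} × {-61/6, 9/2}) ∪ ((3/4, 4/5) × (41/7, 7))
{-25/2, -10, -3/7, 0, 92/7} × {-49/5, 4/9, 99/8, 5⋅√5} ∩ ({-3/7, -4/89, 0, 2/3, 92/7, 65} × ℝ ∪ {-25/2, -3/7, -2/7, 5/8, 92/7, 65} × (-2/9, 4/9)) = {-3/7, 0, 92/7} × {-49/5, 4/9, 99/8, 5⋅√5}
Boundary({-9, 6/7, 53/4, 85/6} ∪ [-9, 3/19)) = {-9, 3/19, 6/7, 53/4, 85/6}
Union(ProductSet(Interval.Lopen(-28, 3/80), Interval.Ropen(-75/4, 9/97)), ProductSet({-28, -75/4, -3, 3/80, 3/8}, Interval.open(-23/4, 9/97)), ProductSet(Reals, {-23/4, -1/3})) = Union(ProductSet({-28, -75/4, -3, 3/80, 3/8}, Interval.open(-23/4, 9/97)), ProductSet(Interval.Lopen(-28, 3/80), Interval.Ropen(-75/4, 9/97)), ProductSet(Reals, {-23/4, -1/3}))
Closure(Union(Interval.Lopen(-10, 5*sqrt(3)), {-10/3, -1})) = Interval(-10, 5*sqrt(3))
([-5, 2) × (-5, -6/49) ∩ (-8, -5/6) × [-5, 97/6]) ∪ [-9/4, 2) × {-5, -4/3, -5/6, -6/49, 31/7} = ([-5, -5/6) × (-5, -6/49)) ∪ ([-9/4, 2) × {-5, -4/3, -5/6, -6/49, 31/7})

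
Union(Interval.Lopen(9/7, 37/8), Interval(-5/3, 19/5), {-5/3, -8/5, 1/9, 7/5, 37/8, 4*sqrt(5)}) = Union({4*sqrt(5)}, Interval(-5/3, 37/8))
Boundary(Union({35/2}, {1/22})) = {1/22, 35/2}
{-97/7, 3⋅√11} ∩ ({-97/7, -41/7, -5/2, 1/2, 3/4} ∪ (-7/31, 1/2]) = {-97/7}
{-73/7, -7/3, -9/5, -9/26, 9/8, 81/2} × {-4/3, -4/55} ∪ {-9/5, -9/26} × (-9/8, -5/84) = ({-9/5, -9/26} × (-9/8, -5/84)) ∪ ({-73/7, -7/3, -9/5, -9/26, 9/8, 81/2} × {-4/3, -4/55})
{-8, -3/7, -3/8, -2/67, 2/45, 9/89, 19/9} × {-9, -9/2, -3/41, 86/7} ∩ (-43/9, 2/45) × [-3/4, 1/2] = {-3/7, -3/8, -2/67} × {-3/41}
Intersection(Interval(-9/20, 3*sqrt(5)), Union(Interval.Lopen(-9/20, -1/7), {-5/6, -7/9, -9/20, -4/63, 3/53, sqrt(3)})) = Union({-4/63, 3/53, sqrt(3)}, Interval(-9/20, -1/7))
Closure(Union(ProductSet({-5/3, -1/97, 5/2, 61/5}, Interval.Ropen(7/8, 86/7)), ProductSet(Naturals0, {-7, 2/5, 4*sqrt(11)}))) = Union(ProductSet({-5/3, -1/97, 5/2, 61/5}, Interval(7/8, 86/7)), ProductSet(Naturals0, {-7, 2/5, 4*sqrt(11)}))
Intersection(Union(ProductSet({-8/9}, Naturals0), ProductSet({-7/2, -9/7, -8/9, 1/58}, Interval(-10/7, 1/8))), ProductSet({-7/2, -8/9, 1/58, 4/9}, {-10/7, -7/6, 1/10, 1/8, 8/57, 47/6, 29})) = Union(ProductSet({-8/9}, {29}), ProductSet({-7/2, -8/9, 1/58}, {-10/7, -7/6, 1/10, 1/8}))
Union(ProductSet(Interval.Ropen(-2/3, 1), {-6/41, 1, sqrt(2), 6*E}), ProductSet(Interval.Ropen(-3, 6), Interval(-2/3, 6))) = Union(ProductSet(Interval.Ropen(-3, 6), Interval(-2/3, 6)), ProductSet(Interval.Ropen(-2/3, 1), {-6/41, 1, sqrt(2), 6*E}))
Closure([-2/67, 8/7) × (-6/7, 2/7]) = ({-2/67, 8/7} × [-6/7, 2/7]) ∪ ([-2/67, 8/7] × {-6/7, 2/7}) ∪ ([-2/67, 8/7) × (-6/7, 2/7])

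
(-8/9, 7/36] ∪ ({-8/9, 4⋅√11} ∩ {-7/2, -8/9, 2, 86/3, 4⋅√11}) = [-8/9, 7/36] ∪ {4⋅√11}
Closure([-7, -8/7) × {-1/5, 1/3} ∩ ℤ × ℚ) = {-7, -6, …, -2} × {-1/5, 1/3}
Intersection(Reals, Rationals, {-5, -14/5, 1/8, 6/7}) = {-5, -14/5, 1/8, 6/7}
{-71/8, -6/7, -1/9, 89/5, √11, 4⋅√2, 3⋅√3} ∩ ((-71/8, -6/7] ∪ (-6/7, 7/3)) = {-6/7, -1/9}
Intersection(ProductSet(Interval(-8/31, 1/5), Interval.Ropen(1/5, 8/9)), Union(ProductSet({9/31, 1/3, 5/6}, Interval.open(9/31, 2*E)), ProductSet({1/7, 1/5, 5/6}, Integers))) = EmptySet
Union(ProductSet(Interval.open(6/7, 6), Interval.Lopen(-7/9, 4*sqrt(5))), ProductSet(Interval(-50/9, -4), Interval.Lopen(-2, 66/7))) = Union(ProductSet(Interval(-50/9, -4), Interval.Lopen(-2, 66/7)), ProductSet(Interval.open(6/7, 6), Interval.Lopen(-7/9, 4*sqrt(5))))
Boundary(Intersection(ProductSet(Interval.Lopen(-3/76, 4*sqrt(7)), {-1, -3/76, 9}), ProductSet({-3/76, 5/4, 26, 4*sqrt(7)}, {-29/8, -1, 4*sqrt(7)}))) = ProductSet({5/4, 4*sqrt(7)}, {-1})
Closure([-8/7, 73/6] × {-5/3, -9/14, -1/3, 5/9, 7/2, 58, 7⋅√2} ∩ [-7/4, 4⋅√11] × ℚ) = [-8/7, 73/6] × {-5/3, -9/14, -1/3, 5/9, 7/2, 58}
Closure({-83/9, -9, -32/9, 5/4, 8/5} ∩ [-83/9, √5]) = {-83/9, -9, -32/9, 5/4, 8/5}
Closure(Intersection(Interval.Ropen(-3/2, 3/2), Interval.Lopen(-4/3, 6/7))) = Interval(-4/3, 6/7)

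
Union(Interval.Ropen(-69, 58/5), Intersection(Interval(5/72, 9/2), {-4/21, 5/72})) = Interval.Ropen(-69, 58/5)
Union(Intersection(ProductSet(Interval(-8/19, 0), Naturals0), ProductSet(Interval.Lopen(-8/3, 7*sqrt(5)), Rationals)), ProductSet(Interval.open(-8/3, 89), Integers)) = ProductSet(Interval.open(-8/3, 89), Integers)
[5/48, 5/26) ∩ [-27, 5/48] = {5/48}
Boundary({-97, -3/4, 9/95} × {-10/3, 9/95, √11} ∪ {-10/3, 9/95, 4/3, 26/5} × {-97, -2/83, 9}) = ({-10/3, 9/95, 4/3, 26/5} × {-97, -2/83, 9}) ∪ ({-97, -3/4, 9/95} × {-10/3, 9/95, √11})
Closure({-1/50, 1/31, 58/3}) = {-1/50, 1/31, 58/3}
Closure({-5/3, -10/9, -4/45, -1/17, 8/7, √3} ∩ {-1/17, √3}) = {-1/17, √3}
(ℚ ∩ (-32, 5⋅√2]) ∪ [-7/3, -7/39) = [-7/3, -7/39] ∪ (ℚ ∩ (-32, 5⋅√2])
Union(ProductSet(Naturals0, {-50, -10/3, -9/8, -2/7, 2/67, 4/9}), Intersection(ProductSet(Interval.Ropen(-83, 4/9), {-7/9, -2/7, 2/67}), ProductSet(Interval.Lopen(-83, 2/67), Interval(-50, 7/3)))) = Union(ProductSet(Interval.Lopen(-83, 2/67), {-7/9, -2/7, 2/67}), ProductSet(Naturals0, {-50, -10/3, -9/8, -2/7, 2/67, 4/9}))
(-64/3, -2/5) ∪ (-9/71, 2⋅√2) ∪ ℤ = ℤ ∪ (-64/3, -2/5) ∪ (-9/71, 2⋅√2)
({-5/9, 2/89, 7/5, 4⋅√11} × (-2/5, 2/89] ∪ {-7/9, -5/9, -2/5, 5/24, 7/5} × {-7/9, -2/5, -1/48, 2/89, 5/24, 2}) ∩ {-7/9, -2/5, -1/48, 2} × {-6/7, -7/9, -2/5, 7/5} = {-7/9, -2/5} × {-7/9, -2/5}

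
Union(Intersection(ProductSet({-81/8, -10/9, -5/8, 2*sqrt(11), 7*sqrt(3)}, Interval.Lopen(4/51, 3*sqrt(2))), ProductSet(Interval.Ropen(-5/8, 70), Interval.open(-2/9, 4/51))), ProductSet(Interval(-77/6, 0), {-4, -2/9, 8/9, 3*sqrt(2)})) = ProductSet(Interval(-77/6, 0), {-4, -2/9, 8/9, 3*sqrt(2)})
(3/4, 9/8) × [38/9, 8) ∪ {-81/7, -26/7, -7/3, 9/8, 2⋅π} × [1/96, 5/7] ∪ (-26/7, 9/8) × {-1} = ((-26/7, 9/8) × {-1}) ∪ ((3/4, 9/8) × [38/9, 8)) ∪ ({-81/7, -26/7, -7/3, 9/8, 2⋅π} × [1/96, 5/7])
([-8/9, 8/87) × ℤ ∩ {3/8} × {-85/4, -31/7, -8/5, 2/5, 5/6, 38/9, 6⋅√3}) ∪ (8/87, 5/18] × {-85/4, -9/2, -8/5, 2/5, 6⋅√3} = (8/87, 5/18] × {-85/4, -9/2, -8/5, 2/5, 6⋅√3}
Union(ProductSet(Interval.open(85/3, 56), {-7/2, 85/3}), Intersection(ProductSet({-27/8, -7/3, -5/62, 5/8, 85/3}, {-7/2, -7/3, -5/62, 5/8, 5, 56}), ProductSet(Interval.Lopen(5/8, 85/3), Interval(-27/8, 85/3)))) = Union(ProductSet({85/3}, {-7/3, -5/62, 5/8, 5}), ProductSet(Interval.open(85/3, 56), {-7/2, 85/3}))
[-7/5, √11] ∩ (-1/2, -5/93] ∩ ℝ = (-1/2, -5/93]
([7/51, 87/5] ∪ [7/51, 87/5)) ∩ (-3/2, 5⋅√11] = [7/51, 5⋅√11]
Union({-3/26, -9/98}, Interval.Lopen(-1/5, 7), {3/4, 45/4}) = Union({45/4}, Interval.Lopen(-1/5, 7))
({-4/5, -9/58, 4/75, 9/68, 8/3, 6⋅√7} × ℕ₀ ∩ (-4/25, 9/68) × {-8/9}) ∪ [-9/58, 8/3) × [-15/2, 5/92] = [-9/58, 8/3) × [-15/2, 5/92]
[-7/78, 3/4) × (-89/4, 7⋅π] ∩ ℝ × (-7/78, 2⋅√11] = [-7/78, 3/4) × (-7/78, 2⋅√11]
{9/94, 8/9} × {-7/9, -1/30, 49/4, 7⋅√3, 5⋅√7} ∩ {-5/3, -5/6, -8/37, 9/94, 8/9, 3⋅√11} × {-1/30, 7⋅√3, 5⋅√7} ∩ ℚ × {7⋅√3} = {9/94, 8/9} × {7⋅√3}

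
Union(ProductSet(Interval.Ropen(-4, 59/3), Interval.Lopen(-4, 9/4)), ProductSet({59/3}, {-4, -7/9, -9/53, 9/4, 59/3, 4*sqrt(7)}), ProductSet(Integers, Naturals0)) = Union(ProductSet({59/3}, {-4, -7/9, -9/53, 9/4, 59/3, 4*sqrt(7)}), ProductSet(Integers, Naturals0), ProductSet(Interval.Ropen(-4, 59/3), Interval.Lopen(-4, 9/4)))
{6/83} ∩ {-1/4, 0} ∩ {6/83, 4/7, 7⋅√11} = ∅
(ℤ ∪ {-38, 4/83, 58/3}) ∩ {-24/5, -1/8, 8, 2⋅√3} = {8}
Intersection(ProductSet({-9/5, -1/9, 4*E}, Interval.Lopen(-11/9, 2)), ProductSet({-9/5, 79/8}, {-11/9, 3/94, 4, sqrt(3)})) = ProductSet({-9/5}, {3/94, sqrt(3)})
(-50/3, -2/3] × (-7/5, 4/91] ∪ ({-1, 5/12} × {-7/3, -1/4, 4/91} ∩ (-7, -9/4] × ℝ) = (-50/3, -2/3] × (-7/5, 4/91]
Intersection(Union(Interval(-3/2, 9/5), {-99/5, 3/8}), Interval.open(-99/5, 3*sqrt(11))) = Interval(-3/2, 9/5)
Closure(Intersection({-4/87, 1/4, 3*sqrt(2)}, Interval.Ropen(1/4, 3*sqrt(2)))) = {1/4}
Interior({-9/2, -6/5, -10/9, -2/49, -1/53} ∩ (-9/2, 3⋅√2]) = ∅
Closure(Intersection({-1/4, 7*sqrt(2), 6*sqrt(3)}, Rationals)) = {-1/4}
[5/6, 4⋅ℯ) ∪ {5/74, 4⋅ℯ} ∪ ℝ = (-∞, ∞)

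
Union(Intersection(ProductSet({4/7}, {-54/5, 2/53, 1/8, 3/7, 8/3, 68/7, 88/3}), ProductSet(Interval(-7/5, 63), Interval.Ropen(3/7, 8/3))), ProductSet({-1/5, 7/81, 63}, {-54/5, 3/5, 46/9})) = Union(ProductSet({4/7}, {3/7}), ProductSet({-1/5, 7/81, 63}, {-54/5, 3/5, 46/9}))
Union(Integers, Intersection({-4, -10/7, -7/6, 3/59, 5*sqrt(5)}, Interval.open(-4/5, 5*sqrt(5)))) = Union({3/59}, Integers)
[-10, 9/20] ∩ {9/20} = {9/20}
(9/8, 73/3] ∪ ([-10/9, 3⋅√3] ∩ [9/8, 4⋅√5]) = [9/8, 73/3]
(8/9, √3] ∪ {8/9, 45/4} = [8/9, √3] ∪ {45/4}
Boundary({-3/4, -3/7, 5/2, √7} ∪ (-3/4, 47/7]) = {-3/4, 47/7}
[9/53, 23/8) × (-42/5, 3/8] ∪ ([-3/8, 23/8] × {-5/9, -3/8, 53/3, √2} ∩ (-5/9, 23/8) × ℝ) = ([9/53, 23/8) × (-42/5, 3/8]) ∪ ([-3/8, 23/8) × {-5/9, -3/8, 53/3, √2})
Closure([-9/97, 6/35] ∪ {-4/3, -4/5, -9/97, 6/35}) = {-4/3, -4/5} ∪ [-9/97, 6/35]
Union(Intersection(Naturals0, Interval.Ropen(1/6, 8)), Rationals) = Union(Range(1, 8, 1), Rationals)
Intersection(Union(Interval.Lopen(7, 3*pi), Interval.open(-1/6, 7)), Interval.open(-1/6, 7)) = Interval.open(-1/6, 7)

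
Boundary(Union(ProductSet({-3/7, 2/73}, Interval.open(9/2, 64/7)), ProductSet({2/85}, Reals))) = Union(ProductSet({2/85}, Reals), ProductSet({-3/7, 2/73}, Interval(9/2, 64/7)))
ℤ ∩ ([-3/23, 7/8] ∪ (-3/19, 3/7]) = {0}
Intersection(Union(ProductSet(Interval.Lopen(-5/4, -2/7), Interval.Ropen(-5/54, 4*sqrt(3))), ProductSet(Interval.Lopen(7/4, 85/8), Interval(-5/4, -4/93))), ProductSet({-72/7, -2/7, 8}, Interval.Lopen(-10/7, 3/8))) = Union(ProductSet({-2/7}, Interval(-5/54, 3/8)), ProductSet({8}, Interval(-5/4, -4/93)))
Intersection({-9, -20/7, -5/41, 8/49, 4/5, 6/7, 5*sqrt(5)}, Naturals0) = EmptySet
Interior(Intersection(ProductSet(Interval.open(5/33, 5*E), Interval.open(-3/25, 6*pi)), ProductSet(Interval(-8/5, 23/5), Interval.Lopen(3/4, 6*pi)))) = ProductSet(Interval.open(5/33, 23/5), Interval.open(3/4, 6*pi))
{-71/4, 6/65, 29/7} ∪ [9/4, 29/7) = {-71/4, 6/65} ∪ [9/4, 29/7]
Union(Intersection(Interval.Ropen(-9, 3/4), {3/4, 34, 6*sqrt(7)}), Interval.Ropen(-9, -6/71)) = Interval.Ropen(-9, -6/71)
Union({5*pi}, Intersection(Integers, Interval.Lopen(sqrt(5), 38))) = Union({5*pi}, Range(3, 39, 1))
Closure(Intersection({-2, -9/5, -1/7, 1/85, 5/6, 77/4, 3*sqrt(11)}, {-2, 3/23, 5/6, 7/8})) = {-2, 5/6}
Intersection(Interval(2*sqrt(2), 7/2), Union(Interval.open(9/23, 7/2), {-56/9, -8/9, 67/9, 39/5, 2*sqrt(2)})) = Interval.Ropen(2*sqrt(2), 7/2)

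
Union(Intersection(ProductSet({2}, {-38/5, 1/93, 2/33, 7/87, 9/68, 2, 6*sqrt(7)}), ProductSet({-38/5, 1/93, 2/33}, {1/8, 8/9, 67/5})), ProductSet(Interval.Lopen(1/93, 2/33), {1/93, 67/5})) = ProductSet(Interval.Lopen(1/93, 2/33), {1/93, 67/5})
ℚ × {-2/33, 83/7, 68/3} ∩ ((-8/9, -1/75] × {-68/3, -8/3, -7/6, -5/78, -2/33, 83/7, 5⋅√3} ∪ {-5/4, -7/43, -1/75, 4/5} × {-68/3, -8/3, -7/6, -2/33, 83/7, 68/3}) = ({-5/4, -7/43, -1/75, 4/5} × {-2/33, 83/7, 68/3}) ∪ ((ℚ ∩ (-8/9, -1/75]) × {-2/33, 83/7})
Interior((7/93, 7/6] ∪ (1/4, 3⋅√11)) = (7/93, 3⋅√11)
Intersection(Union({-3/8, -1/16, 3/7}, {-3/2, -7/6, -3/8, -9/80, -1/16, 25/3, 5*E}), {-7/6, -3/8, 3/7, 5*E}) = {-7/6, -3/8, 3/7, 5*E}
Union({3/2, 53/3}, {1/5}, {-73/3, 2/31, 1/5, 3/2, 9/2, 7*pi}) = {-73/3, 2/31, 1/5, 3/2, 9/2, 53/3, 7*pi}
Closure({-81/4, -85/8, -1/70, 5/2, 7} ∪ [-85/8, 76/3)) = {-81/4} ∪ [-85/8, 76/3]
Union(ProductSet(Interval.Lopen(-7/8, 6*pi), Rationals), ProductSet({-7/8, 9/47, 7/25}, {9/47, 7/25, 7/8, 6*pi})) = Union(ProductSet({-7/8, 9/47, 7/25}, {9/47, 7/25, 7/8, 6*pi}), ProductSet(Interval.Lopen(-7/8, 6*pi), Rationals))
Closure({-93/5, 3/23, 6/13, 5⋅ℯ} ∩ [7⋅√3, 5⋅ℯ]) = {5⋅ℯ}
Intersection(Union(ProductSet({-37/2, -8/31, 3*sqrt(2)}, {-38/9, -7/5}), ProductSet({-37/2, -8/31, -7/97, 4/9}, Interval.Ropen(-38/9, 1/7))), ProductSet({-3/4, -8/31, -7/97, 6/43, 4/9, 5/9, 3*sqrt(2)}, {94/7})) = EmptySet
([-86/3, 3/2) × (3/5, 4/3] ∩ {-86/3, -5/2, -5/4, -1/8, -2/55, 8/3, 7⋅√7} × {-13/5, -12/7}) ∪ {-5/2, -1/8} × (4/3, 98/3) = {-5/2, -1/8} × (4/3, 98/3)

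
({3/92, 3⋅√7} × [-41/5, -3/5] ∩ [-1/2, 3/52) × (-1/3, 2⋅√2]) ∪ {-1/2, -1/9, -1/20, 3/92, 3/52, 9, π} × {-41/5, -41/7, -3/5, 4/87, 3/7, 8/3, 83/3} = {-1/2, -1/9, -1/20, 3/92, 3/52, 9, π} × {-41/5, -41/7, -3/5, 4/87, 3/7, 8/3, 83/3}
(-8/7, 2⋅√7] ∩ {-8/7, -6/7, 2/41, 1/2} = {-6/7, 2/41, 1/2}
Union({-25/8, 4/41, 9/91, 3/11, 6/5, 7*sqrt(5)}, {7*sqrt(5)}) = {-25/8, 4/41, 9/91, 3/11, 6/5, 7*sqrt(5)}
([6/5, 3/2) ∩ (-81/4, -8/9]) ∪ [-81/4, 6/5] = [-81/4, 6/5]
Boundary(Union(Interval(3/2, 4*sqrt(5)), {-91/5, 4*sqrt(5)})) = {-91/5, 3/2, 4*sqrt(5)}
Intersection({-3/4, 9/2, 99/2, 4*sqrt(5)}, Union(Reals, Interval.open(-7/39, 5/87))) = {-3/4, 9/2, 99/2, 4*sqrt(5)}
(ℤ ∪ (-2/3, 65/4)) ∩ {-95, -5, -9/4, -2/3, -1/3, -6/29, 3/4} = {-95, -5, -1/3, -6/29, 3/4}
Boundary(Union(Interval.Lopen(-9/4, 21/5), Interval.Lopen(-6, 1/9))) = {-6, 21/5}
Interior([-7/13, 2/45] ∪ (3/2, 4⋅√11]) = (-7/13, 2/45) ∪ (3/2, 4⋅√11)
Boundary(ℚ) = ℝ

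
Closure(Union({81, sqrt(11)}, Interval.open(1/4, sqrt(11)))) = Union({81}, Interval(1/4, sqrt(11)))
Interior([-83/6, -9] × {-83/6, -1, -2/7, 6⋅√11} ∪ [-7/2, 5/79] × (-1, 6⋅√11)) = (-7/2, 5/79) × (-1, 6⋅√11)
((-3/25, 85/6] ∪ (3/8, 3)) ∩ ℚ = ℚ ∩ (-3/25, 85/6]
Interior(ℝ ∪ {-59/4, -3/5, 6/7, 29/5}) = ℝ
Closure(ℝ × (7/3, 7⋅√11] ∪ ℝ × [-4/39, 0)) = ℝ × ([-4/39, 0] ∪ [7/3, 7⋅√11])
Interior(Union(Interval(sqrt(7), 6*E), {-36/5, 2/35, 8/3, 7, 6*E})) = Interval.open(sqrt(7), 6*E)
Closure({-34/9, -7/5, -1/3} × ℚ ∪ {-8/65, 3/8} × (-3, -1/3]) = ({-34/9, -7/5, -1/3} × ℝ) ∪ ({-8/65, 3/8} × [-3, -1/3])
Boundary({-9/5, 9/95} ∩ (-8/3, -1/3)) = {-9/5}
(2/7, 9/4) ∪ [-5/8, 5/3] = [-5/8, 9/4)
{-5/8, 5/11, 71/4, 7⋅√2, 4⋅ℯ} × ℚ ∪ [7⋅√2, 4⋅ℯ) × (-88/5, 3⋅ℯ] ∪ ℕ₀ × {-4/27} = (ℕ₀ × {-4/27}) ∪ ({-5/8, 5/11, 71/4, 7⋅√2, 4⋅ℯ} × ℚ) ∪ ([7⋅√2, 4⋅ℯ) × (-88/5, 3⋅ℯ])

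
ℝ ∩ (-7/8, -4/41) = (-7/8, -4/41)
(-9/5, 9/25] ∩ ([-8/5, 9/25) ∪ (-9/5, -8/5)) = (-9/5, 9/25)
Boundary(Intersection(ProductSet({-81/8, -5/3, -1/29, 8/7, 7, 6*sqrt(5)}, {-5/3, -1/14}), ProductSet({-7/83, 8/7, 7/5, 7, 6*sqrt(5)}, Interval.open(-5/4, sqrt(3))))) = ProductSet({8/7, 7, 6*sqrt(5)}, {-1/14})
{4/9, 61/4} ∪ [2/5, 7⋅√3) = [2/5, 7⋅√3) ∪ {61/4}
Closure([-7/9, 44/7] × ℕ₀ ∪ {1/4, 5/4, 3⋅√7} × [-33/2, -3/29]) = ([-7/9, 44/7] × ℕ₀) ∪ ({1/4, 5/4, 3⋅√7} × [-33/2, -3/29])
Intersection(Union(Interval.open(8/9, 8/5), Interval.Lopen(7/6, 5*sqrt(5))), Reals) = Interval.Lopen(8/9, 5*sqrt(5))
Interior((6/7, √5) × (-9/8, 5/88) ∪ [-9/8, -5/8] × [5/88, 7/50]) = ((-9/8, -5/8) × (5/88, 7/50)) ∪ ((6/7, √5) × (-9/8, 5/88))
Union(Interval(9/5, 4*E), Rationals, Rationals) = Union(Interval(9/5, 4*E), Rationals)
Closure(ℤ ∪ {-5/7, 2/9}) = ℤ ∪ {-5/7, 2/9}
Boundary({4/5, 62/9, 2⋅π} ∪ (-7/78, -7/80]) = {-7/78, -7/80, 4/5, 62/9, 2⋅π}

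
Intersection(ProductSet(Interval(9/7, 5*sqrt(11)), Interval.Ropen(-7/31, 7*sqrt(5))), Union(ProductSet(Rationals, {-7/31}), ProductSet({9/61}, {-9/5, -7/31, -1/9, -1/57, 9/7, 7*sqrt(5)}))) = ProductSet(Intersection(Interval(9/7, 5*sqrt(11)), Rationals), {-7/31})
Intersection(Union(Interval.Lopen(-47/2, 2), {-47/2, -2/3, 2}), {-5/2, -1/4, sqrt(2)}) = {-5/2, -1/4, sqrt(2)}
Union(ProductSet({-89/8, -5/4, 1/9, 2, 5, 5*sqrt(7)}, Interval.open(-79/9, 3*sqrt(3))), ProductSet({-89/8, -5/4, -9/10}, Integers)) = Union(ProductSet({-89/8, -5/4, -9/10}, Integers), ProductSet({-89/8, -5/4, 1/9, 2, 5, 5*sqrt(7)}, Interval.open(-79/9, 3*sqrt(3))))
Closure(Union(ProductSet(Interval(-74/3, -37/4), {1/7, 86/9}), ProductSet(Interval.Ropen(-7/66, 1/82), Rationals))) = Union(ProductSet(Interval(-74/3, -37/4), {1/7, 86/9}), ProductSet(Interval(-7/66, 1/82), Reals))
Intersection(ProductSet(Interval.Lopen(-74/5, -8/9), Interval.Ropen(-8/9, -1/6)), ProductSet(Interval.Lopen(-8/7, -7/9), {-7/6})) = EmptySet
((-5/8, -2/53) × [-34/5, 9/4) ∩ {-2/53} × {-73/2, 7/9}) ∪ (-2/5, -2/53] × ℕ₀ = (-2/5, -2/53] × ℕ₀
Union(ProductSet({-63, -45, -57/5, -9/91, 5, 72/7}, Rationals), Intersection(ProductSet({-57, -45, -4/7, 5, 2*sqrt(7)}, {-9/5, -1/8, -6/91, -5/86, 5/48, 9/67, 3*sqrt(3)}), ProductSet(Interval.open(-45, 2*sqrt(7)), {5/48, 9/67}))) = Union(ProductSet({-4/7, 5}, {5/48, 9/67}), ProductSet({-63, -45, -57/5, -9/91, 5, 72/7}, Rationals))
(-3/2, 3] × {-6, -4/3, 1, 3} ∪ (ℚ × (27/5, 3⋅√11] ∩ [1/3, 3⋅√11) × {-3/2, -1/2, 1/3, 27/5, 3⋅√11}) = ((-3/2, 3] × {-6, -4/3, 1, 3}) ∪ ((ℚ ∩ [1/3, 3⋅√11)) × {3⋅√11})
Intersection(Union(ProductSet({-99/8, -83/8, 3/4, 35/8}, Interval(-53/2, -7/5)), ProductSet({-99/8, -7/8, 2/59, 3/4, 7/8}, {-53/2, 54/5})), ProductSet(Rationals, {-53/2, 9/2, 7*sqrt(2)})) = ProductSet({-99/8, -83/8, -7/8, 2/59, 3/4, 7/8, 35/8}, {-53/2})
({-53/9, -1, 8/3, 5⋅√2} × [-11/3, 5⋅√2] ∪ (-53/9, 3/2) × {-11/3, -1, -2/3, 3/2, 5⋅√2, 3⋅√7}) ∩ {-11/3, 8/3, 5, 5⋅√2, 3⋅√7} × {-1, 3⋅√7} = ({-11/3} × {-1, 3⋅√7}) ∪ ({8/3, 5⋅√2} × {-1})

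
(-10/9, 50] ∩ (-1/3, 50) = (-1/3, 50)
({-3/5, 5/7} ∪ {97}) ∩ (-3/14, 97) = {5/7}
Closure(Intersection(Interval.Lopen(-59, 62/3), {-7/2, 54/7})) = {-7/2, 54/7}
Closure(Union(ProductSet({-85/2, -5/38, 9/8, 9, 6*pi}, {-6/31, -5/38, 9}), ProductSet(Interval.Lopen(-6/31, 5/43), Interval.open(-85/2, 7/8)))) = Union(ProductSet({-6/31, 5/43}, Interval(-85/2, 7/8)), ProductSet({-85/2, -5/38, 9/8, 9, 6*pi}, {-6/31, -5/38, 9}), ProductSet(Interval(-6/31, 5/43), {-85/2, 7/8}), ProductSet(Interval.Lopen(-6/31, 5/43), Interval.open(-85/2, 7/8)))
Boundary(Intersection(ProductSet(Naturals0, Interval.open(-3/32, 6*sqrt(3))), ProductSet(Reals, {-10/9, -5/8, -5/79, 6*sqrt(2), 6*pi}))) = ProductSet(Naturals0, {-5/79, 6*sqrt(2)})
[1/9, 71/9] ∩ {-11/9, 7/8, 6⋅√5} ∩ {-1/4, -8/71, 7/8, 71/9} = {7/8}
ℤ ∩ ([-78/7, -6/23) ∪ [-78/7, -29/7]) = {-11, -10, …, -1}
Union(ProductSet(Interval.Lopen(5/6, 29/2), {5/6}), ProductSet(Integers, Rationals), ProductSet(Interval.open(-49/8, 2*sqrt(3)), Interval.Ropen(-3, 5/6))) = Union(ProductSet(Integers, Rationals), ProductSet(Interval.open(-49/8, 2*sqrt(3)), Interval.Ropen(-3, 5/6)), ProductSet(Interval.Lopen(5/6, 29/2), {5/6}))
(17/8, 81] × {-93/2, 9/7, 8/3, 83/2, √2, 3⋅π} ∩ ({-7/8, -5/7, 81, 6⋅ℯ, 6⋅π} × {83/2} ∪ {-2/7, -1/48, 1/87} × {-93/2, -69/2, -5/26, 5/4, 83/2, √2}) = {81, 6⋅ℯ, 6⋅π} × {83/2}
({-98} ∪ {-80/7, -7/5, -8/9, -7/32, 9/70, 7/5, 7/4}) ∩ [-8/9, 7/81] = {-8/9, -7/32}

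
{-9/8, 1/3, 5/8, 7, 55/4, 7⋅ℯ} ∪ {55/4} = {-9/8, 1/3, 5/8, 7, 55/4, 7⋅ℯ}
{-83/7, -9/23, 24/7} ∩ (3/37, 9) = {24/7}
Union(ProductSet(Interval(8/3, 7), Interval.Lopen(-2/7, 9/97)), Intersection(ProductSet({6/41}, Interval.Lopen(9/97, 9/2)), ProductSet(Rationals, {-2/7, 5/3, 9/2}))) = Union(ProductSet({6/41}, {5/3, 9/2}), ProductSet(Interval(8/3, 7), Interval.Lopen(-2/7, 9/97)))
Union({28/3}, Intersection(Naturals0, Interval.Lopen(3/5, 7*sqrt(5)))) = Union({28/3}, Range(1, 16, 1))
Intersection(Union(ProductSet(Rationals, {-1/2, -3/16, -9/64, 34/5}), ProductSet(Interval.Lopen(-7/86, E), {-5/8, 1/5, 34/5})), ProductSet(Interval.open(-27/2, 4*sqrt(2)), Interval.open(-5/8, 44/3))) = Union(ProductSet(Intersection(Interval.open(-27/2, 4*sqrt(2)), Rationals), {-1/2, -3/16, -9/64, 34/5}), ProductSet(Interval.Lopen(-7/86, E), {1/5, 34/5}))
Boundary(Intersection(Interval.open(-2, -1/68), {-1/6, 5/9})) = {-1/6}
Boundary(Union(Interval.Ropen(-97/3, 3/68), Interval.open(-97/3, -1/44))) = {-97/3, 3/68}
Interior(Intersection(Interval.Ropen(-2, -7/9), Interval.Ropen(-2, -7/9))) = Interval.open(-2, -7/9)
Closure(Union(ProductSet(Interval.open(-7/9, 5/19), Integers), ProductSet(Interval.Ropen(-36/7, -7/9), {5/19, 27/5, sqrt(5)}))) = Union(ProductSet(Interval(-36/7, -7/9), {5/19, 27/5, sqrt(5)}), ProductSet(Interval(-7/9, 5/19), Integers))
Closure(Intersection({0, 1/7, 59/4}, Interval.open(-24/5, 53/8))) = {0, 1/7}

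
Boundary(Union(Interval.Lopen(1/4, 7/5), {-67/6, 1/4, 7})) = {-67/6, 1/4, 7/5, 7}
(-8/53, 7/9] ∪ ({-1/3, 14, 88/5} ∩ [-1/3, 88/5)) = {-1/3, 14} ∪ (-8/53, 7/9]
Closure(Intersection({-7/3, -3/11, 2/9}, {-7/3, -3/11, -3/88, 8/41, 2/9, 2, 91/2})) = {-7/3, -3/11, 2/9}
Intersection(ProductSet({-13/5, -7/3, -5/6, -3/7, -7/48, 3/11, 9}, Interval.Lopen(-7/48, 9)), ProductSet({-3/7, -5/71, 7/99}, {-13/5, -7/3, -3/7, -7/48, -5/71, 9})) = ProductSet({-3/7}, {-5/71, 9})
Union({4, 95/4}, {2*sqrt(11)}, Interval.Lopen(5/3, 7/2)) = Union({4, 95/4, 2*sqrt(11)}, Interval.Lopen(5/3, 7/2))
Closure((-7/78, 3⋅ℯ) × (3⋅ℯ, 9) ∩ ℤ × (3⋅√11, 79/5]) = ∅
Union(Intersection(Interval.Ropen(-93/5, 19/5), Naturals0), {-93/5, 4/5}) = Union({-93/5, 4/5}, Range(0, 4, 1))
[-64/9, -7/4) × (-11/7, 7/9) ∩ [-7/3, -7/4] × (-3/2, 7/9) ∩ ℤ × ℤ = {-2} × {-1, 0}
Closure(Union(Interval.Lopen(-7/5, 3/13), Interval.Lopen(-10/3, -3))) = Union(Interval(-10/3, -3), Interval(-7/5, 3/13))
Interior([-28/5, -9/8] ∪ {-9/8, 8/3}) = (-28/5, -9/8)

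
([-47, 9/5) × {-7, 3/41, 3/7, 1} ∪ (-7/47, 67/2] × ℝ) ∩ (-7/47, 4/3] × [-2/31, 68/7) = (-7/47, 4/3] × [-2/31, 68/7)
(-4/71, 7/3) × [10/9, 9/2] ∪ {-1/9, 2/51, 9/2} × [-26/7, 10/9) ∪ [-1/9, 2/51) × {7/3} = ([-1/9, 2/51) × {7/3}) ∪ ({-1/9, 2/51, 9/2} × [-26/7, 10/9)) ∪ ((-4/71, 7/3) × [10/9, 9/2])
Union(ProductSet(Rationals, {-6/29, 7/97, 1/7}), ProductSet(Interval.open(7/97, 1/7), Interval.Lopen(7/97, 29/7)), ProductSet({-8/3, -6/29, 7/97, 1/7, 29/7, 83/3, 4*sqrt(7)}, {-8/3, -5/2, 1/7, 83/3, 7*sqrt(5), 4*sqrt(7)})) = Union(ProductSet({-8/3, -6/29, 7/97, 1/7, 29/7, 83/3, 4*sqrt(7)}, {-8/3, -5/2, 1/7, 83/3, 7*sqrt(5), 4*sqrt(7)}), ProductSet(Interval.open(7/97, 1/7), Interval.Lopen(7/97, 29/7)), ProductSet(Rationals, {-6/29, 7/97, 1/7}))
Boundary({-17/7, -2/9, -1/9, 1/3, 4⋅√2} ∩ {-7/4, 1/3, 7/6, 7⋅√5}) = {1/3}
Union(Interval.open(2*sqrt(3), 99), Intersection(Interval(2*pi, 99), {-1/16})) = Interval.open(2*sqrt(3), 99)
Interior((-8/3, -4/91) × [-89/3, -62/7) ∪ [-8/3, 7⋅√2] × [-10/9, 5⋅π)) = ((-8/3, -4/91) × (-89/3, -62/7)) ∪ ((-8/3, 7⋅√2) × (-10/9, 5⋅π))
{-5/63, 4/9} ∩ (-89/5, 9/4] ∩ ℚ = {-5/63, 4/9}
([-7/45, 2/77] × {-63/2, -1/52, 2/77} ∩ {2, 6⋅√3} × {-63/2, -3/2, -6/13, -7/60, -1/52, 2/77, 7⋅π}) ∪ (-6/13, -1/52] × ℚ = (-6/13, -1/52] × ℚ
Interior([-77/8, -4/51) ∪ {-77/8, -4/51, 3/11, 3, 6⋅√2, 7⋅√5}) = (-77/8, -4/51)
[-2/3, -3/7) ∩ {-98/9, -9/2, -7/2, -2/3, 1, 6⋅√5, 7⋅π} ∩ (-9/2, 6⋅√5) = {-2/3}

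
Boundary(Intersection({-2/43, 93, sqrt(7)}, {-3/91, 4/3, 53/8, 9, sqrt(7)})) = {sqrt(7)}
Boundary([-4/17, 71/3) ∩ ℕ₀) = {0, 1, …, 23}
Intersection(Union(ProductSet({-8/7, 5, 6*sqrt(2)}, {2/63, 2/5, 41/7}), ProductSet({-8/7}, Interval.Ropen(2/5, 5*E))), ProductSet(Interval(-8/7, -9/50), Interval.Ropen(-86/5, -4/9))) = EmptySet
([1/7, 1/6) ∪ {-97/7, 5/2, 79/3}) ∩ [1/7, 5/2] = [1/7, 1/6) ∪ {5/2}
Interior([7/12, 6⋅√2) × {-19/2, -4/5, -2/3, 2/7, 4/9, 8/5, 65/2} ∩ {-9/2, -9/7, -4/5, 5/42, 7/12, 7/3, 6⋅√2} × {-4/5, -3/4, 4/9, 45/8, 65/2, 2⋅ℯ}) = ∅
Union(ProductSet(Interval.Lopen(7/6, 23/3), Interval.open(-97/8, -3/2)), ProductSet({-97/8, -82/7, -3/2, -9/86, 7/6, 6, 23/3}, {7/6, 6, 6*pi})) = Union(ProductSet({-97/8, -82/7, -3/2, -9/86, 7/6, 6, 23/3}, {7/6, 6, 6*pi}), ProductSet(Interval.Lopen(7/6, 23/3), Interval.open(-97/8, -3/2)))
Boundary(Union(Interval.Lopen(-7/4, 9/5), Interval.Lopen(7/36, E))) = {-7/4, E}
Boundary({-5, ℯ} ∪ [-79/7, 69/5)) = {-79/7, 69/5}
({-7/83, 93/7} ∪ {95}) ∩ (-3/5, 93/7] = {-7/83, 93/7}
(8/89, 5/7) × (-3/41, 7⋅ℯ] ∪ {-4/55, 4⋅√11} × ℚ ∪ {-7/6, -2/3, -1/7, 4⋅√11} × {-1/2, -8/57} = ({-4/55, 4⋅√11} × ℚ) ∪ ({-7/6, -2/3, -1/7, 4⋅√11} × {-1/2, -8/57}) ∪ ((8/89, 5/7) × (-3/41, 7⋅ℯ])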